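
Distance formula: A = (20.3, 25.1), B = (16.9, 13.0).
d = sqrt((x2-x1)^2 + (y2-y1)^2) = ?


dx = 16.9 - 20.3 = -3.4
dy = 13.0 - 25.1 = -12.1
d = sqrt(11.56 + 146.41) = sqrt(157.97) = 12.5686

12.5686


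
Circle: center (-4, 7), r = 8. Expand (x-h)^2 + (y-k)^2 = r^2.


(x+ 4)^2 + (y-7)^2 = 8^2
D = -2h = 8, E = -2k = -14
F = h^2+k^2-r^2 = 16+49-64 = 1

x^2 + y^2 + 8x - 14y + 1 = 0


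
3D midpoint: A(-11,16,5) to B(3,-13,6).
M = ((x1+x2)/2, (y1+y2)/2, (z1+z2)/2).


Mx = (-11+3)/2 = -4.0000
My = (16- 13)/2 = 1.5000
Mz = (5+6)/2 = 5.5000

M = (-4.0000, 1.5000, 5.5000)


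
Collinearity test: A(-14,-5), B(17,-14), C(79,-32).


-14*(-14+ 32) + 17*(-32+ 5) + 79*(-5+ 14)
= -252 - 459 + 711 = 0

Yes, collinear (determinant = 0)


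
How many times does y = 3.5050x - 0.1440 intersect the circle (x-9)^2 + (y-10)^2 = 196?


Substitute y = 3.5050x - 0.1440: (x-9)^2 + (3.5050x- 0.1440-10)^2 = 196
Expand to Ax^2 + Bx + C = 0, where b-k = -10.144
A = 1+m^2 = 13.285025
B = 2(m(b-k) - h) = 2(3.5050*(-10.144) - 9) = -89.10944
C = h^2 + (b-k)^2 - r^2 = 81 + 102.900736 - 196 = -12.099264
disc = B^2-4AC = 7940.4923 + 642.9561 = 8583.4484
disc > 0

2 intersection points


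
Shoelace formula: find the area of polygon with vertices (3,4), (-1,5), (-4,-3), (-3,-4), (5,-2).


sum(xi*y_{i+1}) = 3*5 - 1*(-3) - 4*(-4) - 3*(-2) + 5*4 = 60
sum(yi*x_{i+1}) = 4*(-1) + 5*(-4) - 3*(-3) - 4*5 - 2*3 = -41
Area = |60 + 41|/2 = 101/2 = 50.5000

50.5000 sq units


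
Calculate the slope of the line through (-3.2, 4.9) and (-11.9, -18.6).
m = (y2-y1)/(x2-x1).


dy = -18.6 - 4.9 = -23.5
dx = -11.9 + 3.2 = -8.7
m = -23.5/(-8.7) = 2.7011

m = 2.7011


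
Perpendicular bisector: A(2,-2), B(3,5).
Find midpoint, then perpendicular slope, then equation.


Midpoint = (2.5, 1.5)
Slope of AB = dy/dx = 7/1 = 7.0000
Perp slope = -dx/dy = -1/7 = -0.1429
b = My - (perp slope)*Mx = 1.5 + (1*2.5)/7 = 1.5 + 0.3571 = 1.8571

y = -0.1429x + 1.8571


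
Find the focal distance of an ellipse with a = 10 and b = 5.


c^2 = 10^2 - 5^2 = 100 - 25 = 75
c = sqrt(75) = 8.6603

c = 8.6603


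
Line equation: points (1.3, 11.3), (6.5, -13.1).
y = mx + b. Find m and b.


m = (-24.4)/(5.2) = -4.6923
b = y1 - m*x1 = 11.3 - (-24.4*1.3)/(5.2) = 11.3 + 6.1000 = 17.4000

y = -4.6923x + 17.4000


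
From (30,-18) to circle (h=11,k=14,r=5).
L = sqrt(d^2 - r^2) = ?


d = sqrt((30-11)^2 + (-18-14)^2) = sqrt(361+1024) = 37.2156
L = sqrt(1385.0000 - 25) = sqrt(1360.0000) = 36.8782

36.8782


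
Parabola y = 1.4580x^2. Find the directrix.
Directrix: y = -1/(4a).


a = 1.4580
1/(4a) = 0.1715
directrix: y = -0.1715 = -0.1715

y = -0.1715


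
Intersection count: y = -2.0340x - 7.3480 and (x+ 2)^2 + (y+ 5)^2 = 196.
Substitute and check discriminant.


Substitute y = -2.0340x - 7.3480: (x+ 2)^2 + (-2.0340x- 7.3480+ 5)^2 = 196
Expand to Ax^2 + Bx + C = 0, where b-k = -2.348
A = 1+m^2 = 5.137156
B = 2(m(b-k) - h) = 2(-2.0340*(-2.348) + 2) = 13.551664
C = h^2 + (b-k)^2 - r^2 = 4 + 5.513104 - 196 = -186.486896
disc = B^2-4AC = 183.6476 + 3832.0491 = 4015.6967
disc > 0

2 intersection points


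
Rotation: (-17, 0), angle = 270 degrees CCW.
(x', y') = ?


cos(270) = 0, sin(270) = -1
x' = -17*0 - 0*(-1) = 0
y' = -17*(-1) + 0*0 = 17

(0, 17)


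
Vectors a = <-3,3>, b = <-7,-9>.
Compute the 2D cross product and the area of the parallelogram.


cross = -3*(-9) - 3*(-7) = 27 + 21 = 48
Parallelogram area = |48| = 48

cross = 48, parallelogram area = 48


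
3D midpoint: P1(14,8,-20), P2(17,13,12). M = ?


Mx = (14+17)/2 = 15.5000
My = (8+13)/2 = 10.5000
Mz = (-20+12)/2 = -4.0000

M = (15.5000, 10.5000, -4.0000)


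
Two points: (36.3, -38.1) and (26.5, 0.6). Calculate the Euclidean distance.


dx = 26.5 - 36.3 = -9.8
dy = 0.6 + 38.1 = 38.7
d = sqrt(96.04 + 1497.69) = sqrt(1593.73) = 39.9215

39.9215


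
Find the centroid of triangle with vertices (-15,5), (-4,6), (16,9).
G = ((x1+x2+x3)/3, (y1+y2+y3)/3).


Gx = (-15- 4+16)/3 = -3/3 = -1.0000
Gy = (5+6+9)/3 = 20/3 = 6.6667

G = (-1.0000, 6.6667)


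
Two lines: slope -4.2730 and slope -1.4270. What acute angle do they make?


m1-m2 = -2.846
1+m1*m2 = 7.097571
tan(theta) = |-2.846/7.097571| = 0.400982
theta = arctan(|-2.846/7.097571|) = 21.8499 degrees (acute angle)

21.8499 degrees


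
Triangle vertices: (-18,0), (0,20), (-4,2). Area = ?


-18*(20-2) = -324
0*(2-0) = 0
-4*(0-20) = 80
sum = -244
Area = |-244|/2 = 122.0000

122.0000 sq units


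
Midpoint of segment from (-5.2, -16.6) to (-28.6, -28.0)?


Mx = (-5.2 - 28.6)/2 = -33.8/2 = -16.9000
My = (-16.6 - 28.0)/2 = -44.6/2 = -22.3000

(-16.9000, -22.3000)


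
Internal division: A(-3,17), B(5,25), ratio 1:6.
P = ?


Px = (1*5 + 6*(-3))/7 = -13/7 = -1.8571
Py = (1*25 + 6*17)/7 = 127/7 = 18.1429

P = (-1.8571, 18.1429)


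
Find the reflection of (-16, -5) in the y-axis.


Reflection rule for y-axis: (-x, y)
(-16, -5) -> (16, -5)

(16, -5)


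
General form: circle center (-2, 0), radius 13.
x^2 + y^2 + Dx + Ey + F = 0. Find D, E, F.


(x+ 2)^2 + (y-0)^2 = 13^2
D = -2h = 4, E = -2k = 0
F = h^2+k^2-r^2 = 4+0-169 = -165

D = 4, E = 0, F = -165


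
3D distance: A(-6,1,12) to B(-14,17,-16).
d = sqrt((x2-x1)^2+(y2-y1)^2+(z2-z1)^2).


dx=-8, dy=16, dz=-28
d = sqrt(64+256+784) = sqrt(1104) = 33.2265

33.2265


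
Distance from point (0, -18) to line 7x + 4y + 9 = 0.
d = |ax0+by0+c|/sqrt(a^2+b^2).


|7*0 + 4*(-18) + 9| = |-63| = 63
sqrt(49 + 16) = sqrt(65) = 8.0623
d = 63/sqrt(65) = 7.8142

7.8142


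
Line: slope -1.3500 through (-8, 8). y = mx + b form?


y - 8 = -1.3500(x + 8)
y = -1.3500x + 8 + 1.3500*(-8)
y = -1.3500x - 2.8000

y = -1.3500x - 2.8000


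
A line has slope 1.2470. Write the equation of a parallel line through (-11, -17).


Parallel lines have equal slopes.
m2 = 1.2470
b2 = -17 - 1.2470*(-11) = -3.2830

y = 1.2470x - 3.2830


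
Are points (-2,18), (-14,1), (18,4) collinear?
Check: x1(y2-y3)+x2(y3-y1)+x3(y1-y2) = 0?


-2*(1-4) - 14*(4-18) + 18*(18-1)
= 6 + 196 + 306 = 508

No, not collinear (determinant = 508)


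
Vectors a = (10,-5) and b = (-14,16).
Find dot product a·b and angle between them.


a·b = 10*(-14) - 5*16 = -140 - 80 = -220
|a| = sqrt(100+25) = 11.1803
|b| = sqrt(196+256) = 21.2603
cos(theta) = -220/(sqrt(125)*sqrt(452)) = -220/sqrt(56500) = -0.925547
theta = arccos(-220/sqrt(56500)) = 157.7510 degrees

a·b = -220, theta = 157.7510 deg


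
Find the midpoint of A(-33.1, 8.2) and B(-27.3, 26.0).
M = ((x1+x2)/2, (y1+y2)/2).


Mx = (-33.1 - 27.3)/2 = -60.4/2 = -30.2000
My = (8.2 + 26.0)/2 = 34.2/2 = 17.1000

(-30.2000, 17.1000)


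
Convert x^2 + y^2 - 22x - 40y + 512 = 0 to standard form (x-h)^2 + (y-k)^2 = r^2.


h = -D/2 = 22/2 = 11
k = -E/2 = 40/2 = 20
r^2 = h^2 + k^2 - F = 121 + 400 - 512 = 9
r = 3

Center (11, 20), radius = 3


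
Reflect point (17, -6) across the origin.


Reflection rule for origin: (-x, -y)
(17, -6) -> (-17, 6)

(-17, 6)


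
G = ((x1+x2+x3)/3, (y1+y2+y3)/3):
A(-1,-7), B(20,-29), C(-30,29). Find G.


Gx = (-1+20- 30)/3 = -11/3 = -3.6667
Gy = (-7- 29+29)/3 = -7/3 = -2.3333

G = (-3.6667, -2.3333)


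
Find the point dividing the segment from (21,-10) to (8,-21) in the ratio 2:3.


Px = (2*8 + 3*21)/5 = 79/5 = 15.8000
Py = (2*(-21) + 3*(-10))/5 = -72/5 = -14.4000

P = (15.8000, -14.4000)


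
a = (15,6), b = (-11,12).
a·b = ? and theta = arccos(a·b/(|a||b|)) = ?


a·b = 15*(-11) + 6*12 = -165 + 72 = -93
|a| = sqrt(225+36) = 16.1555
|b| = sqrt(121+144) = 16.2788
cos(theta) = -93/(sqrt(261)*sqrt(265)) = -93/sqrt(69165) = -0.353622
theta = arccos(-93/sqrt(69165)) = 110.7090 degrees

a·b = -93, theta = 110.7090 deg


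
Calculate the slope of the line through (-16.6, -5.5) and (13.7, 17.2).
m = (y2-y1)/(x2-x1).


dy = 17.2 + 5.5 = 22.7
dx = 13.7 + 16.6 = 30.3
m = 22.7/30.3 = 0.7492

m = 0.7492


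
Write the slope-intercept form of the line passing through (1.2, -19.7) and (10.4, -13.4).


m = (6.3)/(9.2) = 0.6848
b = y1 - m*x1 = -19.7 - (6.3*1.2)/(9.2) = -19.7 - 0.8217 = -20.5217

y = 0.6848x - 20.5217


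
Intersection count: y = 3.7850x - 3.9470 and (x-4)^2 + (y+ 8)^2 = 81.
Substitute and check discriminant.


Substitute y = 3.7850x - 3.9470: (x-4)^2 + (3.7850x- 3.9470+ 8)^2 = 81
Expand to Ax^2 + Bx + C = 0, where b-k = 4.053
A = 1+m^2 = 15.326225
B = 2(m(b-k) - h) = 2(3.7850*4.053 - 4) = 22.68121
C = h^2 + (b-k)^2 - r^2 = 16 + 16.426809 - 81 = -48.573191
disc = B^2-4AC = 514.4373 + 2977.7746 = 3492.2119
disc > 0

2 intersection points


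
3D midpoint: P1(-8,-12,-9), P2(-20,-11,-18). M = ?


Mx = (-8- 20)/2 = -14.0000
My = (-12- 11)/2 = -11.5000
Mz = (-9- 18)/2 = -13.5000

M = (-14.0000, -11.5000, -13.5000)


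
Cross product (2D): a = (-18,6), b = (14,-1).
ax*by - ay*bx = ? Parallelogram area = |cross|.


cross = -18*(-1) - 6*14 = 18 - 84 = -66
Parallelogram area = |-66| = 66

cross = -66, parallelogram area = 66


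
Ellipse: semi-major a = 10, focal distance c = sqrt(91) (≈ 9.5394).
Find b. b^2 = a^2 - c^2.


b^2 = 10^2 - (sqrt(91))^2 = 100 - 91 = 9
b = sqrt(9) = 3

b = 3


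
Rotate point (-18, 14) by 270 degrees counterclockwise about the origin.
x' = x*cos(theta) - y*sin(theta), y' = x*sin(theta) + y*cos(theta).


cos(270) = 0, sin(270) = -1
x' = -18*0 - 14*(-1) = 14
y' = -18*(-1) + 14*0 = 18

(14, 18)


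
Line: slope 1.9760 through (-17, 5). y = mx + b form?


y - 5 = 1.9760(x + 17)
y = 1.9760x + 5 - 1.9760*(-17)
y = 1.9760x + 38.5920

y = 1.9760x + 38.5920


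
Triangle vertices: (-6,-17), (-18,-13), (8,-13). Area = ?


-6*(-13+ 13) = 0
-18*(-13+ 17) = -72
8*(-17+ 13) = -32
sum = -104
Area = |-104|/2 = 52.0000

52.0000 sq units


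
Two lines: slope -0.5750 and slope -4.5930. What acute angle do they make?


m1-m2 = 4.018
1+m1*m2 = 3.640975
tan(theta) = |4.018/3.640975| = 1.103551
theta = arctan(|4.018/3.640975|) = 47.8182 degrees (acute angle)

47.8182 degrees


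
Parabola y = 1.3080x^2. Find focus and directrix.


a = 1.3080
1/(4a) = 0.1911
Focus = (0, 0.1911)
Directrix: y = -0.1911

Focus = (0, 0.1911), Directrix: y = -0.1911


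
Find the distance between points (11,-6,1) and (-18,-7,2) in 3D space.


dx=-29, dy=-1, dz=1
d = sqrt(841+1+1) = sqrt(843) = 29.0345

29.0345


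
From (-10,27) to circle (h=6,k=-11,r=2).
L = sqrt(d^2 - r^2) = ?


d = sqrt((-10-6)^2 + (27+ 11)^2) = sqrt(256+1444) = 41.2311
L = sqrt(1700.0000 - 4) = sqrt(1696.0000) = 41.1825

41.1825


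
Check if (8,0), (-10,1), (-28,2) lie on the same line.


8*(1-2) - 10*(2-0) - 28*(0-1)
= -8 - 20 + 28 = 0

Yes, collinear (determinant = 0)


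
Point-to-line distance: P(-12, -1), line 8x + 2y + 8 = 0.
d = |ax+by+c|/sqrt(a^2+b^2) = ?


|8*(-12) + 2*(-1) + 8| = |-90| = 90
sqrt(64 + 4) = sqrt(68) = 8.2462
d = 90/sqrt(68) = 10.9141

10.9141


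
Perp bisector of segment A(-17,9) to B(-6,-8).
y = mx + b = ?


Midpoint = (-11.5, 0.5)
Slope of AB = dy/dx = -17/11 = -1.5455
Perp slope = -dx/dy = 11/17 = 0.6471
b = My - (perp slope)*Mx = 0.5 + (11*(-11.5))/(-17) = 0.5 + 7.4412 = 7.9412

y = 0.6471x + 7.9412


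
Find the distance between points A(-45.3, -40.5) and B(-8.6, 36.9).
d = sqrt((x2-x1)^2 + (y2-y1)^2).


dx = -8.6 + 45.3 = 36.7
dy = 36.9 + 40.5 = 77.4
d = sqrt(1346.89 + 5990.76) = sqrt(7337.65) = 85.6601

85.6601


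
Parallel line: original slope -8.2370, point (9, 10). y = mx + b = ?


Parallel lines have equal slopes.
m2 = -8.2370
b2 = 10 + 8.2370*9 = 84.1330

y = -8.2370x + 84.1330


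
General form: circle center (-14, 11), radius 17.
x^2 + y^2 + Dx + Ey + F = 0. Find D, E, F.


(x+ 14)^2 + (y-11)^2 = 17^2
D = -2h = 28, E = -2k = -22
F = h^2+k^2-r^2 = 196+121-289 = 28

D = 28, E = -22, F = 28


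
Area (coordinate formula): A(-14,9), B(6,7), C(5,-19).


-14*(7+ 19) = -364
6*(-19-9) = -168
5*(9-7) = 10
sum = -522
Area = |-522|/2 = 261.0000

261.0000 sq units


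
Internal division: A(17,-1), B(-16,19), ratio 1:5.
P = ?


Px = (1*(-16) + 5*17)/6 = 69/6 = 11.5000
Py = (1*19 + 5*(-1))/6 = 14/6 = 2.3333

P = (11.5000, 2.3333)


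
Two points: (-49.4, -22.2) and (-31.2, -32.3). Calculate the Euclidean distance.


dx = -31.2 + 49.4 = 18.2
dy = -32.3 + 22.2 = -10.1
d = sqrt(331.24 + 102.01) = sqrt(433.25) = 20.8147

20.8147


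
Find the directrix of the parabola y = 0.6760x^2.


a = 0.6760
1/(4a) = 0.3698
directrix: y = -0.3698 = -0.3698

y = -0.3698


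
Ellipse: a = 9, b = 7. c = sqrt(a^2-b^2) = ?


c^2 = 9^2 - 7^2 = 81 - 49 = 32
c = sqrt(32) = 5.6569

c = 5.6569


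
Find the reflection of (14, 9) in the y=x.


Reflection rule for y=x: (y, x)
(14, 9) -> (9, 14)

(9, 14)


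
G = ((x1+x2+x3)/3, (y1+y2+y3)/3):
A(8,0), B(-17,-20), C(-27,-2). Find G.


Gx = (8- 17- 27)/3 = -36/3 = -12.0000
Gy = (0- 20- 2)/3 = -22/3 = -7.3333

G = (-12.0000, -7.3333)


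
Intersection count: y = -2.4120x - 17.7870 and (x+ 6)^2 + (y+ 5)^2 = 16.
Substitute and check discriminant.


Substitute y = -2.4120x - 17.7870: (x+ 6)^2 + (-2.4120x- 17.7870+ 5)^2 = 16
Expand to Ax^2 + Bx + C = 0, where b-k = -12.787
A = 1+m^2 = 6.817744
B = 2(m(b-k) - h) = 2(-2.4120*(-12.787) + 6) = 73.684488
C = h^2 + (b-k)^2 - r^2 = 36 + 163.507369 - 16 = 183.507369
disc = B^2-4AC = 5429.4038 - 5004.4251 = 424.9787
disc > 0

2 intersection points


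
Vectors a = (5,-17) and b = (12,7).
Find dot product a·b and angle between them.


a·b = 5*12 - 17*7 = 60 - 119 = -59
|a| = sqrt(25+289) = 17.7200
|b| = sqrt(144+49) = 13.8924
cos(theta) = -59/(sqrt(314)*sqrt(193)) = -59/sqrt(60602) = -0.239667
theta = arccos(-59/sqrt(60602)) = 103.8669 degrees

a·b = -59, theta = 103.8669 deg


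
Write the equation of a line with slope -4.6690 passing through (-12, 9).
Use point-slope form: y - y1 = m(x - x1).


y - 9 = -4.6690(x + 12)
y = -4.6690x + 9 + 4.6690*(-12)
y = -4.6690x - 47.0280

y = -4.6690x - 47.0280


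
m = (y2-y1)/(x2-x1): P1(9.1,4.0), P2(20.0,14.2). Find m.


dy = 14.2 - 4.0 = 10.2
dx = 20.0 - 9.1 = 10.9
m = 10.2/10.9 = 0.9358

m = 0.9358


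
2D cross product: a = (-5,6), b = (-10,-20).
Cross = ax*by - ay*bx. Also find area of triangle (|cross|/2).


cross = -5*(-20) - 6*(-10) = 100 + 60 = 160
Triangle area = |160|/2 = 160/2 = 80.0000

cross = 160, triangle area = 80.0000


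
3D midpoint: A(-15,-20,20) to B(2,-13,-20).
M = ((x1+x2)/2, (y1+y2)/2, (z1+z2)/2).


Mx = (-15+2)/2 = -6.5000
My = (-20- 13)/2 = -16.5000
Mz = (20- 20)/2 = 0

M = (-6.5000, -16.5000, 0)


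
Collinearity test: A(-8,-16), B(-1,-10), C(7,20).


-8*(-10-20) - 1*(20+ 16) + 7*(-16+ 10)
= 240 - 36 - 42 = 162

No, not collinear (determinant = 162)


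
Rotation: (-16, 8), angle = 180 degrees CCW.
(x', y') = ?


cos(180) = -1, sin(180) = 0
x' = -16*(-1) - 8*0 = 16
y' = -16*0 + 8*(-1) = -8

(16, -8)


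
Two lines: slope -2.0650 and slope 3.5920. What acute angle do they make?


m1-m2 = -5.657
1+m1*m2 = -6.41748
tan(theta) = |-5.657/(-6.41748)| = 0.881499
theta = arctan(|-5.657/(-6.41748)|) = 41.3961 degrees (acute angle)

41.3961 degrees


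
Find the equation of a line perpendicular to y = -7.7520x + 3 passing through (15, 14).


Perpendicular slope = -1/m1 = -1/(-7.7520) = 0.1290
b2 = y0 - m2*x0 = 14 + 15/(-7.7520) = 14 - 1.9350 = 12.0650

y = 0.1290x + 12.0650


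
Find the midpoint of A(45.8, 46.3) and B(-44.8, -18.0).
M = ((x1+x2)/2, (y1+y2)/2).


Mx = (45.8 - 44.8)/2 = 1.0/2 = 0.5000
My = (46.3 - 18.0)/2 = 28.3/2 = 14.1500

(0.5000, 14.1500)


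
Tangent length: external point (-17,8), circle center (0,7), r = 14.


d = sqrt((-17-0)^2 + (8-7)^2) = sqrt(289+1) = 17.0294
L = sqrt(290.0000 - 196) = sqrt(94.0000) = 9.6954

9.6954


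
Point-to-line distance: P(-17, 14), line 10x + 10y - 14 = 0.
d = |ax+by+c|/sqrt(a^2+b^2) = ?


|10*(-17) + 10*14 - 14| = |-44| = 44
sqrt(100 + 100) = sqrt(200) = 14.1421
d = 44/sqrt(200) = 3.1113

3.1113


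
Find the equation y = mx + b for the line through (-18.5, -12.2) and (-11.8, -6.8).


m = (5.4)/(6.7) = 0.8060
b = y1 - m*x1 = -12.2 - (5.4*(-18.5))/(6.7) = -12.2 + 14.9104 = 2.7104

y = 0.8060x + 2.7104


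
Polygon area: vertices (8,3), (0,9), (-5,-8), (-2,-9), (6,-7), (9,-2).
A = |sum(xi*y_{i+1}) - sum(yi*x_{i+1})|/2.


sum(xi*y_{i+1}) = 8*9 + 0*(-8) - 5*(-9) - 2*(-7) + 6*(-2) + 9*3 = 146
sum(yi*x_{i+1}) = 3*0 + 9*(-5) - 8*(-2) - 9*6 - 7*9 - 2*8 = -162
Area = |146 + 162|/2 = 308/2 = 154.0000

154.0000 sq units


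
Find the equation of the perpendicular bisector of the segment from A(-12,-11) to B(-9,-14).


Midpoint = (-10.5, -12.5)
Slope of AB = dy/dx = -3/3 = -1.0000
Perp slope = -dx/dy = 3/3 = 1.0000
b = My - (perp slope)*Mx = -12.5 + (3*(-10.5))/(-3) = -12.5 + 10.5000 = -2.0000

y = 1.0000x - 2.0000


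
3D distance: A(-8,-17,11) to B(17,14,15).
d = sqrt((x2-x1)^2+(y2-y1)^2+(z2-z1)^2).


dx=25, dy=31, dz=4
d = sqrt(625+961+16) = sqrt(1602) = 40.0250

40.0250


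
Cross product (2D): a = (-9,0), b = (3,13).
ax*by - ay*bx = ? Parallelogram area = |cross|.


cross = -9*13 - 0*3 = -117 - 0 = -117
Parallelogram area = |-117| = 117

cross = -117, parallelogram area = 117


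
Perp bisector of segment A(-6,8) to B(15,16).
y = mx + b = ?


Midpoint = (4.5, 12)
Slope of AB = dy/dx = 8/21 = 0.3810
Perp slope = -dx/dy = -21/8 = -2.6250
b = My - (perp slope)*Mx = 12 + (21*4.5)/8 = 12 + 11.8125 = 23.8125

y = -2.6250x + 23.8125


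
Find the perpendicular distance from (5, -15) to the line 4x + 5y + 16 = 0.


|4*5 + 5*(-15) + 16| = |-39| = 39
sqrt(16 + 25) = sqrt(41) = 6.4031
d = 39/sqrt(41) = 6.0908

6.0908


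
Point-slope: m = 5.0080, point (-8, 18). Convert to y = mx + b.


y - 18 = 5.0080(x + 8)
y = 5.0080x + 18 - 5.0080*(-8)
y = 5.0080x + 58.0640

y = 5.0080x + 58.0640


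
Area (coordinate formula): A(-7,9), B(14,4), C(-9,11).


-7*(4-11) = 49
14*(11-9) = 28
-9*(9-4) = -45
sum = 32
Area = |32|/2 = 16.0000

16.0000 sq units


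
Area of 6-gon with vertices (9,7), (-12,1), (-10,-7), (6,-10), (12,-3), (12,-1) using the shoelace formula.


sum(xi*y_{i+1}) = 9*1 - 12*(-7) - 10*(-10) + 6*(-3) + 12*(-1) + 12*7 = 247
sum(yi*x_{i+1}) = 7*(-12) + 1*(-10) - 7*6 - 10*12 - 3*12 - 1*9 = -301
Area = |247 + 301|/2 = 548/2 = 274.0000

274.0000 sq units


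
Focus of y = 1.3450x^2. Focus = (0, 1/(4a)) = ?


a = 1.3450
4a = 5.3800
focus = (0, 1/5.3800) = (0, 0.1859)

Focus = (0, 0.1859)


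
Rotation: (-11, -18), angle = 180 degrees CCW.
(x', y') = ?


cos(180) = -1, sin(180) = 0
x' = -11*(-1) + 18*0 = 11
y' = -11*0 - 18*(-1) = 18

(11, 18)


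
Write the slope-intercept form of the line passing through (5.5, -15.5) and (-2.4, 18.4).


m = (33.9)/(-7.9) = -4.2911
b = y1 - m*x1 = -15.5 - (33.9*5.5)/(-7.9) = -15.5 + 23.6013 = 8.1013

y = -4.2911x + 8.1013


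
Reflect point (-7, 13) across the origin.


Reflection rule for origin: (-x, -y)
(-7, 13) -> (7, -13)

(7, -13)


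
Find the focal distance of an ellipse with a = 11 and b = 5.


c^2 = 11^2 - 5^2 = 121 - 25 = 96
c = sqrt(96) = 9.7980

c = 9.7980


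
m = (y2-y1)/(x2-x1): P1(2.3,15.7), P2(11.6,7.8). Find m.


dy = 7.8 - 15.7 = -7.9
dx = 11.6 - 2.3 = 9.3
m = -7.9/9.3 = -0.8495

m = -0.8495


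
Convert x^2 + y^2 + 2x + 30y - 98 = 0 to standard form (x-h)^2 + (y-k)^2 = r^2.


h = -D/2 = -2/2 = -1
k = -E/2 = -30/2 = -15
r^2 = h^2 + k^2 - F = 1 + 225 + 98 = 324
r = 18

Center (-1, -15), radius = 18


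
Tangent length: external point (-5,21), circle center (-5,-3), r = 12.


d = sqrt((-5+ 5)^2 + (21+ 3)^2) = sqrt(0+576) = 24.0000
L = sqrt(576.0000 - 144) = sqrt(432.0000) = 20.7846

20.7846


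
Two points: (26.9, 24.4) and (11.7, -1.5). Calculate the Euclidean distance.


dx = 11.7 - 26.9 = -15.2
dy = -1.5 - 24.4 = -25.9
d = sqrt(231.04 + 670.81) = sqrt(901.85) = 30.0308

30.0308


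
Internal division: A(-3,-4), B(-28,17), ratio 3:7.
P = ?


Px = (3*(-28) + 7*(-3))/10 = -105/10 = -10.5000
Py = (3*17 + 7*(-4))/10 = 23/10 = 2.3000

P = (-10.5000, 2.3000)


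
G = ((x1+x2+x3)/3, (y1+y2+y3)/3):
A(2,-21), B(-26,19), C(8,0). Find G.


Gx = (2- 26+8)/3 = -16/3 = -5.3333
Gy = (-21+19+0)/3 = -2/3 = -0.6667

G = (-5.3333, -0.6667)


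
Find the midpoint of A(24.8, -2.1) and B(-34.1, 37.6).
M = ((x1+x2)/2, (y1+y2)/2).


Mx = (24.8 - 34.1)/2 = -9.3/2 = -4.6500
My = (-2.1 + 37.6)/2 = 35.5/2 = 17.7500

(-4.6500, 17.7500)


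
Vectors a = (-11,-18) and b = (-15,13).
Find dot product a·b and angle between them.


a·b = -11*(-15) - 18*13 = 165 - 234 = -69
|a| = sqrt(121+324) = 21.0950
|b| = sqrt(225+169) = 19.8494
cos(theta) = -69/(sqrt(445)*sqrt(394)) = -69/sqrt(175330) = -0.164786
theta = arccos(-69/sqrt(175330)) = 99.4848 degrees

a·b = -69, theta = 99.4848 deg


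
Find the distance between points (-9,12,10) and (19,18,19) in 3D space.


dx=28, dy=6, dz=9
d = sqrt(784+36+81) = sqrt(901) = 30.0167

30.0167


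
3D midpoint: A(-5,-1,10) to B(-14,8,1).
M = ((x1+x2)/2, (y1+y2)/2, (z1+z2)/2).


Mx = (-5- 14)/2 = -9.5000
My = (-1+8)/2 = 3.5000
Mz = (10+1)/2 = 5.5000

M = (-9.5000, 3.5000, 5.5000)


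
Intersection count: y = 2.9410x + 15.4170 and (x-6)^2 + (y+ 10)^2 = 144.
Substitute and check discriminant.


Substitute y = 2.9410x + 15.4170: (x-6)^2 + (2.9410x+15.4170+ 10)^2 = 144
Expand to Ax^2 + Bx + C = 0, where b-k = 25.417
A = 1+m^2 = 9.649481
B = 2(m(b-k) - h) = 2(2.9410*25.417 - 6) = 137.502794
C = h^2 + (b-k)^2 - r^2 = 36 + 646.023889 - 144 = 538.023889
disc = B^2-4AC = 18907.0184 - 20766.6052 = -1859.5868
disc < 0

0 intersection points


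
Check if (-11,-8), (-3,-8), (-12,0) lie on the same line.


-11*(-8-0) - 3*(0+ 8) - 12*(-8+ 8)
= 88 - 24 + 0 = 64

No, not collinear (determinant = 64)


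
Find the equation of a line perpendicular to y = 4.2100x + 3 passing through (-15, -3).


Perpendicular slope = -1/m1 = -1/4.2100 = -0.2375
b2 = y0 - m2*x0 = -3 - 15/4.2100 = -3 - 3.5629 = -6.5629

y = -0.2375x - 6.5629


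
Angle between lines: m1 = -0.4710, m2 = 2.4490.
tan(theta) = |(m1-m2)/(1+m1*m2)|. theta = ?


m1-m2 = -2.92
1+m1*m2 = -0.153479
tan(theta) = |-2.92/(-0.153479)| = 19.025404
theta = arctan(|-2.92/(-0.153479)|) = 86.9912 degrees (acute angle)

86.9912 degrees


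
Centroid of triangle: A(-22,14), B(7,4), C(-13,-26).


Gx = (-22+7- 13)/3 = -28/3 = -9.3333
Gy = (14+4- 26)/3 = -8/3 = -2.6667

G = (-9.3333, -2.6667)


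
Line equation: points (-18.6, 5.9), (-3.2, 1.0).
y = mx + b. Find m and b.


m = (-4.9)/(15.4) = -0.3182
b = y1 - m*x1 = 5.9 - (-4.9*(-18.6))/(15.4) = 5.9 - 5.9182 = -0.0182

y = -0.3182x - 0.0182


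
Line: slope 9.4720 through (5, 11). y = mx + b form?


y - 11 = 9.4720(x - 5)
y = 9.4720x + 11 - 9.4720*5
y = 9.4720x - 36.3600

y = 9.4720x - 36.3600


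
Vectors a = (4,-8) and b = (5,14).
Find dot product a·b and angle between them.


a·b = 4*5 - 8*14 = 20 - 112 = -92
|a| = sqrt(16+64) = 8.9443
|b| = sqrt(25+196) = 14.8661
cos(theta) = -92/(sqrt(80)*sqrt(221)) = -92/sqrt(17680) = -0.691905
theta = arccos(-92/sqrt(17680)) = 133.7811 degrees

a·b = -92, theta = 133.7811 deg


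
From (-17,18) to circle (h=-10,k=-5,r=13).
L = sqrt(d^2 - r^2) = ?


d = sqrt((-17+ 10)^2 + (18+ 5)^2) = sqrt(49+529) = 24.0416
L = sqrt(578.0000 - 169) = sqrt(409.0000) = 20.2237

20.2237


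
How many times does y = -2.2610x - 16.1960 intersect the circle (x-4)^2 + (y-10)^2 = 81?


Substitute y = -2.2610x - 16.1960: (x-4)^2 + (-2.2610x- 16.1960-10)^2 = 81
Expand to Ax^2 + Bx + C = 0, where b-k = -26.196
A = 1+m^2 = 6.112121
B = 2(m(b-k) - h) = 2(-2.2610*(-26.196) - 4) = 110.458312
C = h^2 + (b-k)^2 - r^2 = 16 + 686.230416 - 81 = 621.230416
disc = B^2-4AC = 12201.0387 - 15188.1419 = -2987.1032
disc < 0

0 intersection points


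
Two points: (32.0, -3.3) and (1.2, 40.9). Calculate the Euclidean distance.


dx = 1.2 - 32.0 = -30.8
dy = 40.9 + 3.3 = 44.2
d = sqrt(948.64 + 1953.64) = sqrt(2902.28) = 53.8728

53.8728


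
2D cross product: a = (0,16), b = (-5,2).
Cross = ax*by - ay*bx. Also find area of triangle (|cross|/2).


cross = 0*2 - 16*(-5) = 0 + 80 = 80
Triangle area = |80|/2 = 80/2 = 40.0000

cross = 80, triangle area = 40.0000


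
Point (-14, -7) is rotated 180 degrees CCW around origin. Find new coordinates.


cos(180) = -1, sin(180) = 0
x' = -14*(-1) + 7*0 = 14
y' = -14*0 - 7*(-1) = 7

(14, 7)


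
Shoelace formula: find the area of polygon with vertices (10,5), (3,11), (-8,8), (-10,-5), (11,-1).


sum(xi*y_{i+1}) = 10*11 + 3*8 - 8*(-5) - 10*(-1) + 11*5 = 239
sum(yi*x_{i+1}) = 5*3 + 11*(-8) + 8*(-10) - 5*11 - 1*10 = -218
Area = |239 + 218|/2 = 457/2 = 228.5000

228.5000 sq units


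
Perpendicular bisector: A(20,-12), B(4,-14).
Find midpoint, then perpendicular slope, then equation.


Midpoint = (12, -13)
Slope of AB = dy/dx = -2/(-16) = 0.1250
Perp slope = -dx/dy = -16/2 = -8.0000
b = My - (perp slope)*Mx = -13 + (-16*12)/(-2) = -13 + 96.0000 = 83.0000

y = -8.0000x + 83.0000


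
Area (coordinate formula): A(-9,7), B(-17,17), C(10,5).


-9*(17-5) = -108
-17*(5-7) = 34
10*(7-17) = -100
sum = -174
Area = |-174|/2 = 87.0000

87.0000 sq units


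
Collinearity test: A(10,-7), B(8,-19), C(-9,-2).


10*(-19+ 2) + 8*(-2+ 7) - 9*(-7+ 19)
= -170 + 40 - 108 = -238

No, not collinear (determinant = -238)


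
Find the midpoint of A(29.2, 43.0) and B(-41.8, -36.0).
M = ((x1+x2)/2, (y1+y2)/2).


Mx = (29.2 - 41.8)/2 = -12.6/2 = -6.3000
My = (43.0 - 36.0)/2 = 7.0/2 = 3.5000

(-6.3000, 3.5000)


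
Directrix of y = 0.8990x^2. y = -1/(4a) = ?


a = 0.8990
1/(4a) = 0.2781
directrix: y = -0.2781 = -0.2781

y = -0.2781


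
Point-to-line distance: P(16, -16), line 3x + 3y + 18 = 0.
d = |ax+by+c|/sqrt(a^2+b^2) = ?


|3*16 + 3*(-16) + 18| = |18| = 18
sqrt(9 + 9) = sqrt(18) = 4.2426
d = 18/sqrt(18) = 4.2426

4.2426


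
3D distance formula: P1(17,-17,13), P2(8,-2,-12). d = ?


dx=-9, dy=15, dz=-25
d = sqrt(81+225+625) = sqrt(931) = 30.5123

30.5123


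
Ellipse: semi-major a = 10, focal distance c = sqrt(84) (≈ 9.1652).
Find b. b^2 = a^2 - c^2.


b^2 = 10^2 - (sqrt(84))^2 = 100 - 84 = 16
b = sqrt(16) = 4

b = 4


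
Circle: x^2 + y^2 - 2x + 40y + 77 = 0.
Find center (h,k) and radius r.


h = -D/2 = 2/2 = 1
k = -E/2 = -40/2 = -20
r^2 = h^2 + k^2 - F = 1 + 400 - 77 = 324
r = 18

Center (1, -20), radius = 18


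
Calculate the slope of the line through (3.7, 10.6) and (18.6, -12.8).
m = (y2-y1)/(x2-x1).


dy = -12.8 - 10.6 = -23.4
dx = 18.6 - 3.7 = 14.9
m = -23.4/14.9 = -1.5705

m = -1.5705


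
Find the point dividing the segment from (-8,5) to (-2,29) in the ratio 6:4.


Px = (6*(-2) + 4*(-8))/10 = -44/10 = -4.4000
Py = (6*29 + 4*5)/10 = 194/10 = 19.4000

P = (-4.4000, 19.4000)


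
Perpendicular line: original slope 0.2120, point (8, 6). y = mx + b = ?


Perpendicular slope = -1/m1 = -1/0.2120 = -4.7170
b2 = y0 - m2*x0 = 6 + 8/0.2120 = 6 + 37.7358 = 43.7358

y = -4.7170x + 43.7358


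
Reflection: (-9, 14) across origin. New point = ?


Reflection rule for origin: (-x, -y)
(-9, 14) -> (9, -14)

(9, -14)


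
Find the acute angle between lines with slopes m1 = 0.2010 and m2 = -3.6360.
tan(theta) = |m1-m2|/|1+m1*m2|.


m1-m2 = 3.837
1+m1*m2 = 0.269164
tan(theta) = |3.837/0.269164| = 14.255250
theta = arctan(|3.837/0.269164|) = 85.9873 degrees (acute angle)

85.9873 degrees


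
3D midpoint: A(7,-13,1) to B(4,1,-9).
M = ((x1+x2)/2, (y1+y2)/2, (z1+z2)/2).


Mx = (7+4)/2 = 5.5000
My = (-13+1)/2 = -6.0000
Mz = (1- 9)/2 = -4.0000

M = (5.5000, -6.0000, -4.0000)


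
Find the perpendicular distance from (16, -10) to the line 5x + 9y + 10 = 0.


|5*16 + 9*(-10) + 10| = |0| = 0
sqrt(25 + 81) = sqrt(106) = 10.2956
d = 0/sqrt(106) = 0

0


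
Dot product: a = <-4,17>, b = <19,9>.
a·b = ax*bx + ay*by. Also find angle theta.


a·b = -4*19 + 17*9 = -76 + 153 = 77
|a| = sqrt(16+289) = 17.4642
|b| = sqrt(361+81) = 21.0238
cos(theta) = 77/(sqrt(305)*sqrt(442)) = 77/sqrt(134810) = 0.209715
theta = arccos(77/sqrt(134810)) = 77.8943 degrees

a·b = 77, theta = 77.8943 deg


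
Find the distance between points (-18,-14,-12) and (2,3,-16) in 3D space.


dx=20, dy=17, dz=-4
d = sqrt(400+289+16) = sqrt(705) = 26.5518

26.5518


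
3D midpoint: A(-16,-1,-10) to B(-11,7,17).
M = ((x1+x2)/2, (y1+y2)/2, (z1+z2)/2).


Mx = (-16- 11)/2 = -13.5000
My = (-1+7)/2 = 3.0000
Mz = (-10+17)/2 = 3.5000

M = (-13.5000, 3.0000, 3.5000)


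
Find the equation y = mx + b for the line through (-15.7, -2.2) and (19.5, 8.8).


m = (11.0)/(35.2) = 0.3125
b = y1 - m*x1 = -2.2 - (11.0*(-15.7))/(35.2) = -2.2 + 4.9062 = 2.7062

y = 0.3125x + 2.7062


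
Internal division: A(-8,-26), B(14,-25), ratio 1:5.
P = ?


Px = (1*14 + 5*(-8))/6 = -26/6 = -4.3333
Py = (1*(-25) + 5*(-26))/6 = -155/6 = -25.8333

P = (-4.3333, -25.8333)


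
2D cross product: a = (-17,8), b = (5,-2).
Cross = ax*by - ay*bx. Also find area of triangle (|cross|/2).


cross = -17*(-2) - 8*5 = 34 - 40 = -6
Triangle area = |-6|/2 = 6/2 = 3.0000

cross = -6, triangle area = 3.0000


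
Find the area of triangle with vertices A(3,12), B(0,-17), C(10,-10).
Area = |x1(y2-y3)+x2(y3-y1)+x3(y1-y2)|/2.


3*(-17+ 10) = -21
0*(-10-12) = 0
10*(12+ 17) = 290
sum = 269
Area = |269|/2 = 134.5000

134.5000 sq units


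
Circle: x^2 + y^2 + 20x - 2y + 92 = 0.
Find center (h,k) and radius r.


h = -D/2 = -20/2 = -10
k = -E/2 = 2/2 = 1
r^2 = h^2 + k^2 - F = 100 + 1 - 92 = 9
r = 3

Center (-10, 1), radius = 3


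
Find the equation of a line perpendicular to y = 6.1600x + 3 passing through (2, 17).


Perpendicular slope = -1/m1 = -1/6.1600 = -0.1623
b2 = y0 - m2*x0 = 17 + 2/6.1600 = 17 + 0.3247 = 17.3247

y = -0.1623x + 17.3247


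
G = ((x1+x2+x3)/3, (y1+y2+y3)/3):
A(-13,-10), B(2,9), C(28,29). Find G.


Gx = (-13+2+28)/3 = 17/3 = 5.6667
Gy = (-10+9+29)/3 = 28/3 = 9.3333

G = (5.6667, 9.3333)


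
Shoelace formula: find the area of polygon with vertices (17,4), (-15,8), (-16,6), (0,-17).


sum(xi*y_{i+1}) = 17*8 - 15*6 - 16*(-17) + 0*4 = 318
sum(yi*x_{i+1}) = 4*(-15) + 8*(-16) + 6*0 - 17*17 = -477
Area = |318 + 477|/2 = 795/2 = 397.5000

397.5000 sq units


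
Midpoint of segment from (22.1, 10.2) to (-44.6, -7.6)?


Mx = (22.1 - 44.6)/2 = -22.5/2 = -11.2500
My = (10.2 - 7.6)/2 = 2.6/2 = 1.3000

(-11.2500, 1.3000)


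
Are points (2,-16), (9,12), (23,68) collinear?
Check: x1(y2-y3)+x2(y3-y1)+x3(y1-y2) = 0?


2*(12-68) + 9*(68+ 16) + 23*(-16-12)
= -112 + 756 - 644 = 0

Yes, collinear (determinant = 0)


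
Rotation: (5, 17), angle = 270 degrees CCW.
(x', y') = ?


cos(270) = 0, sin(270) = -1
x' = 5*0 - 17*(-1) = 17
y' = 5*(-1) + 17*0 = -5

(17, -5)


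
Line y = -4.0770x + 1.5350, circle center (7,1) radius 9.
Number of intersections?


Substitute y = -4.0770x + 1.5350: (x-7)^2 + (-4.0770x+1.5350-1)^2 = 81
Expand to Ax^2 + Bx + C = 0, where b-k = 0.535
A = 1+m^2 = 17.621929
B = 2(m(b-k) - h) = 2(-4.0770*0.535 - 7) = -18.36239
C = h^2 + (b-k)^2 - r^2 = 49 + 0.286225 - 81 = -31.713775
disc = B^2-4AC = 337.1774 + 2235.4316 = 2572.6090
disc > 0

2 intersection points


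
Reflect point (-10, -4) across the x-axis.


Reflection rule for x-axis: (x, -y)
(-10, -4) -> (-10, 4)

(-10, 4)


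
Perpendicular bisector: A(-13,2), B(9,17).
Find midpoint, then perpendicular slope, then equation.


Midpoint = (-2, 9.5)
Slope of AB = dy/dx = 15/22 = 0.6818
Perp slope = -dx/dy = -22/15 = -1.4667
b = My - (perp slope)*Mx = 9.5 + (22*(-2))/15 = 9.5 - 2.9333 = 6.5667

y = -1.4667x + 6.5667


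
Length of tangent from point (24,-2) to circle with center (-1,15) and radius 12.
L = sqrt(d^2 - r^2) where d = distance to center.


d = sqrt((24+ 1)^2 + (-2-15)^2) = sqrt(625+289) = 30.2324
L = sqrt(914.0000 - 144) = sqrt(770.0000) = 27.7489

27.7489


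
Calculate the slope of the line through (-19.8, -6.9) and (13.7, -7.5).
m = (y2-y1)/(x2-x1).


dy = -7.5 + 6.9 = -0.6
dx = 13.7 + 19.8 = 33.5
m = -0.6/33.5 = -0.0179

m = -0.0179


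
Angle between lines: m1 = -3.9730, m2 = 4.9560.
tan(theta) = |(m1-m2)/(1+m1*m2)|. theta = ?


m1-m2 = -8.929
1+m1*m2 = -18.690188
tan(theta) = |-8.929/(-18.690188)| = 0.477737
theta = arctan(|-8.929/(-18.690188)|) = 25.5355 degrees (acute angle)

25.5355 degrees


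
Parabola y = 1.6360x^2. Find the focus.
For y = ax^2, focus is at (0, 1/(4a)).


a = 1.6360
4a = 6.5440
focus = (0, 1/6.5440) = (0, 0.1528)

Focus = (0, 0.1528)


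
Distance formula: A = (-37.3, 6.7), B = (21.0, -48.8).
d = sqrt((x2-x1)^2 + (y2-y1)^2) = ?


dx = 21.0 + 37.3 = 58.3
dy = -48.8 - 6.7 = -55.5
d = sqrt(3398.89 + 3080.25) = sqrt(6479.14) = 80.4931

80.4931


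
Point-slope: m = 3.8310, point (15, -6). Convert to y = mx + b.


y + 6 = 3.8310(x - 15)
y = 3.8310x - 6 - 3.8310*15
y = 3.8310x - 63.4650

y = 3.8310x - 63.4650


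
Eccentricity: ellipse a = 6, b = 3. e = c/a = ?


c = sqrt(36-9) = sqrt(27) = 5.1962
e = c/a = sqrt(27)/6 = 0.8660

e = 0.8660


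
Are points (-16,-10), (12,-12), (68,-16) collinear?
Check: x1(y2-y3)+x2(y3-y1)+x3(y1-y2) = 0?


-16*(-12+ 16) + 12*(-16+ 10) + 68*(-10+ 12)
= -64 - 72 + 136 = 0

Yes, collinear (determinant = 0)


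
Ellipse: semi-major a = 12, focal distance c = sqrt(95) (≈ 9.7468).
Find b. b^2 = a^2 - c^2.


b^2 = 12^2 - (sqrt(95))^2 = 144 - 95 = 49
b = sqrt(49) = 7

b = 7


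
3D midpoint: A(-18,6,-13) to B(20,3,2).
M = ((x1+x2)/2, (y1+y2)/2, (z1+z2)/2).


Mx = (-18+20)/2 = 1.0000
My = (6+3)/2 = 4.5000
Mz = (-13+2)/2 = -5.5000

M = (1.0000, 4.5000, -5.5000)


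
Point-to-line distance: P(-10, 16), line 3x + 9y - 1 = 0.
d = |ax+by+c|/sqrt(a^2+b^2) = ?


|3*(-10) + 9*16 - 1| = |113| = 113
sqrt(9 + 81) = sqrt(90) = 9.4868
d = 113/sqrt(90) = 11.9112

11.9112


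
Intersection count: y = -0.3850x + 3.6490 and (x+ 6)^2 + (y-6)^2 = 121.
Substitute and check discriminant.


Substitute y = -0.3850x + 3.6490: (x+ 6)^2 + (-0.3850x+3.6490-6)^2 = 121
Expand to Ax^2 + Bx + C = 0, where b-k = -2.351
A = 1+m^2 = 1.148225
B = 2(m(b-k) - h) = 2(-0.3850*(-2.351) + 6) = 13.81027
C = h^2 + (b-k)^2 - r^2 = 36 + 5.527201 - 121 = -79.472799
disc = B^2-4AC = 190.7236 + 365.0106 = 555.7342
disc > 0

2 intersection points


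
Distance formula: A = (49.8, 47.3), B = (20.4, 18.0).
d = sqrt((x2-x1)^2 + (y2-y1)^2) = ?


dx = 20.4 - 49.8 = -29.4
dy = 18.0 - 47.3 = -29.3
d = sqrt(864.36 + 858.49) = sqrt(1722.85) = 41.5072

41.5072


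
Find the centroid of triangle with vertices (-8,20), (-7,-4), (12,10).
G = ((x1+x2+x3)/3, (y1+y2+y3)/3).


Gx = (-8- 7+12)/3 = -3/3 = -1.0000
Gy = (20- 4+10)/3 = 26/3 = 8.6667

G = (-1.0000, 8.6667)


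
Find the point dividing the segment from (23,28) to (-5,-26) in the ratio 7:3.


Px = (7*(-5) + 3*23)/10 = 34/10 = 3.4000
Py = (7*(-26) + 3*28)/10 = -98/10 = -9.8000

P = (3.4000, -9.8000)


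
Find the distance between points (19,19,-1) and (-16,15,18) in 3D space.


dx=-35, dy=-4, dz=19
d = sqrt(1225+16+361) = sqrt(1602) = 40.0250

40.0250


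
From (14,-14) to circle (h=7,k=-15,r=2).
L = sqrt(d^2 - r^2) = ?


d = sqrt((14-7)^2 + (-14+ 15)^2) = sqrt(49+1) = 7.0711
L = sqrt(50.0000 - 4) = sqrt(46.0000) = 6.7823

6.7823


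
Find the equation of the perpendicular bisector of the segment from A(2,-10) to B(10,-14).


Midpoint = (6, -12)
Slope of AB = dy/dx = -4/8 = -0.5000
Perp slope = -dx/dy = 8/4 = 2.0000
b = My - (perp slope)*Mx = -12 + (8*6)/(-4) = -12 - 12.0000 = -24.0000

y = 2.0000x - 24.0000


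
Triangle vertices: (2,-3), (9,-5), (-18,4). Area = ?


2*(-5-4) = -18
9*(4+ 3) = 63
-18*(-3+ 5) = -36
sum = 9
Area = |9|/2 = 4.5000

4.5000 sq units


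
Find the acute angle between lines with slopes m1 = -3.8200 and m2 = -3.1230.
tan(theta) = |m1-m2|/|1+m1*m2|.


m1-m2 = -0.697
1+m1*m2 = 12.92986
tan(theta) = |-0.697/12.92986| = 0.053906
theta = arctan(|-0.697/12.92986|) = 3.0856 degrees (acute angle)

3.0856 degrees


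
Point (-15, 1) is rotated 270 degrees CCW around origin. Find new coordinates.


cos(270) = 0, sin(270) = -1
x' = -15*0 - 1*(-1) = 1
y' = -15*(-1) + 1*0 = 15

(1, 15)


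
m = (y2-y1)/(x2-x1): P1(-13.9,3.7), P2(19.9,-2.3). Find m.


dy = -2.3 - 3.7 = -6.0
dx = 19.9 + 13.9 = 33.8
m = -6.0/33.8 = -0.1775

m = -0.1775


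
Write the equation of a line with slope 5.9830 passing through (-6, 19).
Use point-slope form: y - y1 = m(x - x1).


y - 19 = 5.9830(x + 6)
y = 5.9830x + 19 - 5.9830*(-6)
y = 5.9830x + 54.8980

y = 5.9830x + 54.8980


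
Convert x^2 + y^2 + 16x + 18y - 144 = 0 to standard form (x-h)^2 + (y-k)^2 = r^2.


h = -D/2 = -16/2 = -8
k = -E/2 = -18/2 = -9
r^2 = h^2 + k^2 - F = 64 + 81 + 144 = 289
r = 17

Center (-8, -9), radius = 17


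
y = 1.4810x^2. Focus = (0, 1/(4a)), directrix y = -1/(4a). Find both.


a = 1.4810
1/(4a) = 0.1688
Focus = (0, 0.1688)
Directrix: y = -0.1688

Focus = (0, 0.1688), Directrix: y = -0.1688


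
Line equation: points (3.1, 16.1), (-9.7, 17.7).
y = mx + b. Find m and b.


m = (1.6)/(-12.8) = -0.1250
b = y1 - m*x1 = 16.1 - (1.6*3.1)/(-12.8) = 16.1 + 0.3875 = 16.4875

y = -0.1250x + 16.4875


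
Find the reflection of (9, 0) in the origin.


Reflection rule for origin: (-x, -y)
(9, 0) -> (-9, 0)

(-9, 0)


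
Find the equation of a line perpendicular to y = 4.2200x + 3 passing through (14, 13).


Perpendicular slope = -1/m1 = -1/4.2200 = -0.2370
b2 = y0 - m2*x0 = 13 + 14/4.2200 = 13 + 3.3175 = 16.3175

y = -0.2370x + 16.3175


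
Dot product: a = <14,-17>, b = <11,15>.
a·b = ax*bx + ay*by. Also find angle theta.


a·b = 14*11 - 17*15 = 154 - 255 = -101
|a| = sqrt(196+289) = 22.0227
|b| = sqrt(121+225) = 18.6011
cos(theta) = -101/(sqrt(485)*sqrt(346)) = -101/sqrt(167810) = -0.246554
theta = arccos(-101/sqrt(167810)) = 104.2737 degrees

a·b = -101, theta = 104.2737 deg


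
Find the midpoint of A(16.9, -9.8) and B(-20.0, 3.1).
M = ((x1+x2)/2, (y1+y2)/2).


Mx = (16.9 - 20.0)/2 = -3.1/2 = -1.5500
My = (-9.8 + 3.1)/2 = -6.7/2 = -3.3500

(-1.5500, -3.3500)


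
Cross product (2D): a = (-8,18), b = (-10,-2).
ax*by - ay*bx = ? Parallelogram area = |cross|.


cross = -8*(-2) - 18*(-10) = 16 + 180 = 196
Parallelogram area = |196| = 196

cross = 196, parallelogram area = 196


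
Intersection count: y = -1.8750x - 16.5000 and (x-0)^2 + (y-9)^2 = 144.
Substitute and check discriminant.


Substitute y = -1.8750x - 16.5000: (x-0)^2 + (-1.8750x- 16.5000-9)^2 = 144
Expand to Ax^2 + Bx + C = 0, where b-k = -25.5
A = 1+m^2 = 4.515625
B = 2(m(b-k) - h) = 2(-1.8750*(-25.5) - 0) = 95.625
C = h^2 + (b-k)^2 - r^2 = 0 + 650.25 - 144 = 506.25
disc = B^2-4AC = 9144.1406 - 9144.1406 = 0
disc = 0

1 intersection point (tangent)


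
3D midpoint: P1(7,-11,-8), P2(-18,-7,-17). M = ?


Mx = (7- 18)/2 = -5.5000
My = (-11- 7)/2 = -9.0000
Mz = (-8- 17)/2 = -12.5000

M = (-5.5000, -9.0000, -12.5000)


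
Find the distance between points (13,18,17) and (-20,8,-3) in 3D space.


dx=-33, dy=-10, dz=-20
d = sqrt(1089+100+400) = sqrt(1589) = 39.8623

39.8623


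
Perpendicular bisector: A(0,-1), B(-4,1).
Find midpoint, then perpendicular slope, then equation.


Midpoint = (-2, 0)
Slope of AB = dy/dx = 2/(-4) = -0.5000
Perp slope = -dx/dy = 4/2 = 2.0000
b = My - (perp slope)*Mx = 0 + (-4*(-2))/2 = 0 + 4.0000 = 4.0000

y = 2.0000x + 4.0000


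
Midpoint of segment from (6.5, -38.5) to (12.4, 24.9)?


Mx = (6.5 + 12.4)/2 = 18.9/2 = 9.4500
My = (-38.5 + 24.9)/2 = -13.6/2 = -6.8000

(9.4500, -6.8000)


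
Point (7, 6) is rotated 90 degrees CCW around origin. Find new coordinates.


cos(90) = 0, sin(90) = 1
x' = 7*0 - 6*1 = -6
y' = 7*1 + 6*0 = 7

(-6, 7)


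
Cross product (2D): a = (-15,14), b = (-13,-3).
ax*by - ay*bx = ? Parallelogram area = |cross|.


cross = -15*(-3) - 14*(-13) = 45 + 182 = 227
Parallelogram area = |227| = 227

cross = 227, parallelogram area = 227
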